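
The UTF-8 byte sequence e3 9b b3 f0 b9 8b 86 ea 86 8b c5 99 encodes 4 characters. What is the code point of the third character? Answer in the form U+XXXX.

U+A18B

Offset 0: leading byte 0xE3 = 11100011 → 3-byte char #1 = E3 9B B3.
Offset 3: leading byte 0xF0 = 11110000 → 4-byte char #2 = F0 B9 8B 86.
Offset 7: leading byte 0xEA = 11101010 → 3-byte char #3 = EA 86 8B.
Leading byte 0xEA = 11101010 matches 1110xxxx → 3-byte sequence.
Byte 1: 0xEA = 11101010, payload 1010 (4 bits).
Byte 2: 0x86 = 10000110 (10xxxxxx ✓), payload 000110.
Byte 3: 0x8B = 10001011 (10xxxxxx ✓), payload 001011.
Concatenate: 1010000110001011 = 0xA18B (16 bits → U+A18B).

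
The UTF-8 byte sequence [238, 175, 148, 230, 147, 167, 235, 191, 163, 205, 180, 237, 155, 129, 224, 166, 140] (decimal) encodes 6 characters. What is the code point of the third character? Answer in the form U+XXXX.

Offset 0: leading byte 0xEE = 11101110 → 3-byte char #1 = EE AF 94.
Offset 3: leading byte 0xE6 = 11100110 → 3-byte char #2 = E6 93 A7.
Offset 6: leading byte 0xEB = 11101011 → 3-byte char #3 = EB BF A3.
Leading byte 0xEB = 11101011 matches 1110xxxx → 3-byte sequence.
Byte 1: 0xEB = 11101011, payload 1011 (4 bits).
Byte 2: 0xBF = 10111111 (10xxxxxx ✓), payload 111111.
Byte 3: 0xA3 = 10100011 (10xxxxxx ✓), payload 100011.
Concatenate: 1011111111100011 = 0xBFE3 (16 bits → U+BFE3).

U+BFE3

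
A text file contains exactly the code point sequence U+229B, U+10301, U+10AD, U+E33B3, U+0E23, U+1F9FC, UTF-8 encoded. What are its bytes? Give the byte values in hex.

E2 8A 9B F0 90 8C 81 E1 82 AD F3 A3 8E B3 E0 B8 A3 F0 9F A7 BC

U+229B: 3-byte form → E2 8A 9B.
U+10301: 4-byte form → F0 90 8C 81.
U+10AD: 3-byte form → E1 82 AD.
U+E33B3: 4-byte form → F3 A3 8E B3.
U+0E23: 3-byte form → E0 B8 A3.
U+1F9FC: 4-byte form → F0 9F A7 BC.
Concatenated (21 bytes): E2 8A 9B F0 90 8C 81 E1 82 AD F3 A3 8E B3 E0 B8 A3 F0 9F A7 BC.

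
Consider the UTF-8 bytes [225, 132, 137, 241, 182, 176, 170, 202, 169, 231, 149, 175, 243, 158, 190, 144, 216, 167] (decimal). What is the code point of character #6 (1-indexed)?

U+0627

Offset 0: leading byte 0xE1 = 11100001 → 3-byte char #1 = E1 84 89.
Offset 3: leading byte 0xF1 = 11110001 → 4-byte char #2 = F1 B6 B0 AA.
Offset 7: leading byte 0xCA = 11001010 → 2-byte char #3 = CA A9.
Offset 9: leading byte 0xE7 = 11100111 → 3-byte char #4 = E7 95 AF.
Offset 12: leading byte 0xF3 = 11110011 → 4-byte char #5 = F3 9E BE 90.
Offset 16: leading byte 0xD8 = 11011000 → 2-byte char #6 = D8 A7.
Leading byte 0xD8 = 11011000 matches 110xxxxx → 2-byte sequence.
Byte 1: 0xD8 = 11011000, payload 11000 (5 bits).
Byte 2: 0xA7 = 10100111 (10xxxxxx ✓), payload 100111.
Concatenate: 11000100111 = 0x627 (11 bits → U+0627).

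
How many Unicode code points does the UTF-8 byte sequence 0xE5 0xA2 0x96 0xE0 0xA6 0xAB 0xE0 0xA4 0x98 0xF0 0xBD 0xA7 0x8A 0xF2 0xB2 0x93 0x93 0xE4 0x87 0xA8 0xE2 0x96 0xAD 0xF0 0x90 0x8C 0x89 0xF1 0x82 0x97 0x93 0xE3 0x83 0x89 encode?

10

Byte at offset 0: 0xE5 = 11100101 → 3-byte char (#1). Advance 3.
Byte at offset 3: 0xE0 = 11100000 → 3-byte char (#2). Advance 3.
Byte at offset 6: 0xE0 = 11100000 → 3-byte char (#3). Advance 3.
Byte at offset 9: 0xF0 = 11110000 → 4-byte char (#4). Advance 4.
Byte at offset 13: 0xF2 = 11110010 → 4-byte char (#5). Advance 4.
Byte at offset 17: 0xE4 = 11100100 → 3-byte char (#6). Advance 3.
Byte at offset 20: 0xE2 = 11100010 → 3-byte char (#7). Advance 3.
Byte at offset 23: 0xF0 = 11110000 → 4-byte char (#8). Advance 4.
Byte at offset 27: 0xF1 = 11110001 → 4-byte char (#9). Advance 4.
Byte at offset 31: 0xE3 = 11100011 → 3-byte char (#10). Advance 3.
Reached end at offset 34 after 10 code points.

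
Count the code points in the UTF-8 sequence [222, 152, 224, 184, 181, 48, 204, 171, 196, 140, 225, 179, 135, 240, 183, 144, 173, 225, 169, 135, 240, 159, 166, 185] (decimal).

9

Byte at offset 0: 0xDE = 11011110 → 2-byte char (#1). Advance 2.
Byte at offset 2: 0xE0 = 11100000 → 3-byte char (#2). Advance 3.
Byte at offset 5: 0x30 = 00110000 → 1-byte char (#3). Advance 1.
Byte at offset 6: 0xCC = 11001100 → 2-byte char (#4). Advance 2.
Byte at offset 8: 0xC4 = 11000100 → 2-byte char (#5). Advance 2.
Byte at offset 10: 0xE1 = 11100001 → 3-byte char (#6). Advance 3.
Byte at offset 13: 0xF0 = 11110000 → 4-byte char (#7). Advance 4.
Byte at offset 17: 0xE1 = 11100001 → 3-byte char (#8). Advance 3.
Byte at offset 20: 0xF0 = 11110000 → 4-byte char (#9). Advance 4.
Reached end at offset 24 after 9 code points.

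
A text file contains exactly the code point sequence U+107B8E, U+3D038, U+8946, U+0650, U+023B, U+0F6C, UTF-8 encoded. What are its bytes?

F4 87 AE 8E F0 BD 80 B8 E8 A5 86 D9 90 C8 BB E0 BD AC

U+107B8E: 4-byte form → F4 87 AE 8E.
U+3D038: 4-byte form → F0 BD 80 B8.
U+8946: 3-byte form → E8 A5 86.
U+0650: 2-byte form → D9 90.
U+023B: 2-byte form → C8 BB.
U+0F6C: 3-byte form → E0 BD AC.
Concatenated (18 bytes): F4 87 AE 8E F0 BD 80 B8 E8 A5 86 D9 90 C8 BB E0 BD AC.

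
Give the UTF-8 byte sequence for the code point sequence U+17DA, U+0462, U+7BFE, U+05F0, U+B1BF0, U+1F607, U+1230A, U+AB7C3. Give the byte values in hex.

U+17DA: 3-byte form → E1 9F 9A.
U+0462: 2-byte form → D1 A2.
U+7BFE: 3-byte form → E7 AF BE.
U+05F0: 2-byte form → D7 B0.
U+B1BF0: 4-byte form → F2 B1 AF B0.
U+1F607: 4-byte form → F0 9F 98 87.
U+1230A: 4-byte form → F0 92 8C 8A.
U+AB7C3: 4-byte form → F2 AB 9F 83.
Concatenated (26 bytes): E1 9F 9A D1 A2 E7 AF BE D7 B0 F2 B1 AF B0 F0 9F 98 87 F0 92 8C 8A F2 AB 9F 83.

E1 9F 9A D1 A2 E7 AF BE D7 B0 F2 B1 AF B0 F0 9F 98 87 F0 92 8C 8A F2 AB 9F 83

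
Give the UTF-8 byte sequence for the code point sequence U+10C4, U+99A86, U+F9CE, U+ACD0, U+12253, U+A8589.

E1 83 84 F2 99 AA 86 EF A7 8E EA B3 90 F0 92 89 93 F2 A8 96 89

U+10C4: 3-byte form → E1 83 84.
U+99A86: 4-byte form → F2 99 AA 86.
U+F9CE: 3-byte form → EF A7 8E.
U+ACD0: 3-byte form → EA B3 90.
U+12253: 4-byte form → F0 92 89 93.
U+A8589: 4-byte form → F2 A8 96 89.
Concatenated (21 bytes): E1 83 84 F2 99 AA 86 EF A7 8E EA B3 90 F0 92 89 93 F2 A8 96 89.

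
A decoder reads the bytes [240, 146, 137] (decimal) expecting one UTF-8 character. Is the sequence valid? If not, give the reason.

Leading byte 0xF0 = 11110000 → 4-byte form, but only 3 bytes are present.

invalid (sequence truncated)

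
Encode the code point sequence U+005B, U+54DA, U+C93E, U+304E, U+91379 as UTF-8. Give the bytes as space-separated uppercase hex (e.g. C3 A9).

5B E5 93 9A EC A4 BE E3 81 8E F2 91 8D B9

U+005B: 1-byte form → 5B.
U+54DA: 3-byte form → E5 93 9A.
U+C93E: 3-byte form → EC A4 BE.
U+304E: 3-byte form → E3 81 8E.
U+91379: 4-byte form → F2 91 8D B9.
Concatenated (14 bytes): 5B E5 93 9A EC A4 BE E3 81 8E F2 91 8D B9.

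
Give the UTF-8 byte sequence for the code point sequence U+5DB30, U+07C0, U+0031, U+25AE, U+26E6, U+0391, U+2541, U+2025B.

U+5DB30: 4-byte form → F1 9D AC B0.
U+07C0: 2-byte form → DF 80.
U+0031: 1-byte form → 31.
U+25AE: 3-byte form → E2 96 AE.
U+26E6: 3-byte form → E2 9B A6.
U+0391: 2-byte form → CE 91.
U+2541: 3-byte form → E2 95 81.
U+2025B: 4-byte form → F0 A0 89 9B.
Concatenated (22 bytes): F1 9D AC B0 DF 80 31 E2 96 AE E2 9B A6 CE 91 E2 95 81 F0 A0 89 9B.

F1 9D AC B0 DF 80 31 E2 96 AE E2 9B A6 CE 91 E2 95 81 F0 A0 89 9B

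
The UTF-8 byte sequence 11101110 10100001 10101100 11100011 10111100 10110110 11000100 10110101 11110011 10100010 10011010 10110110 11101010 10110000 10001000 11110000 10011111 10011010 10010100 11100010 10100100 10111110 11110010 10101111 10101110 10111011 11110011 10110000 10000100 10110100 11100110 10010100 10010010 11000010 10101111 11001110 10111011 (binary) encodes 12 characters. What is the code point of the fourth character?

U+E26B6

Offset 0: leading byte 0xEE = 11101110 → 3-byte char #1 = EE A1 AC.
Offset 3: leading byte 0xE3 = 11100011 → 3-byte char #2 = E3 BC B6.
Offset 6: leading byte 0xC4 = 11000100 → 2-byte char #3 = C4 B5.
Offset 8: leading byte 0xF3 = 11110011 → 4-byte char #4 = F3 A2 9A B6.
Leading byte 0xF3 = 11110011 matches 11110xxx → 4-byte sequence.
Byte 1: 0xF3 = 11110011, payload 011 (3 bits).
Byte 2: 0xA2 = 10100010 (10xxxxxx ✓), payload 100010.
Byte 3: 0x9A = 10011010 (10xxxxxx ✓), payload 011010.
Byte 4: 0xB6 = 10110110 (10xxxxxx ✓), payload 110110.
Concatenate: 011100010011010110110 = 0xE26B6 (21 bits → U+E26B6).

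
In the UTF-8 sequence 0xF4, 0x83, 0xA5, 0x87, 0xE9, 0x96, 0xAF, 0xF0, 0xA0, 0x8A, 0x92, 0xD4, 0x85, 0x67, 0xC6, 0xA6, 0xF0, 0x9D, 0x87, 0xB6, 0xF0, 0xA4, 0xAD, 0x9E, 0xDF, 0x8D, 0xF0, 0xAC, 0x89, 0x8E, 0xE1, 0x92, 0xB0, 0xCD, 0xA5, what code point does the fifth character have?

U+0067

Offset 0: leading byte 0xF4 = 11110100 → 4-byte char #1 = F4 83 A5 87.
Offset 4: leading byte 0xE9 = 11101001 → 3-byte char #2 = E9 96 AF.
Offset 7: leading byte 0xF0 = 11110000 → 4-byte char #3 = F0 A0 8A 92.
Offset 11: leading byte 0xD4 = 11010100 → 2-byte char #4 = D4 85.
Offset 13: leading byte 0x67 = 01100111 → 1-byte char #5 = 67.
Leading byte 0x67 = 01100111 matches 0xxxxxxx → 1-byte sequence.
Byte 1: 0x67 = 01100111, payload 1100111 (7 bits).
Concatenate: 1100111 = 0x67 (7 bits → U+0067).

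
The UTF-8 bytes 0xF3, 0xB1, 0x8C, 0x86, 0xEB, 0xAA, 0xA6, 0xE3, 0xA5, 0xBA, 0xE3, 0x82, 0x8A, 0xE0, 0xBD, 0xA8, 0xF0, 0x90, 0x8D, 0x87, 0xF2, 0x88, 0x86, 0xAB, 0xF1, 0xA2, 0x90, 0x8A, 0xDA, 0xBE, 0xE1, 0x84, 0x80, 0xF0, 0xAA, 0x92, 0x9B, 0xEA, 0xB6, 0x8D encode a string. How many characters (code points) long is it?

12

Byte at offset 0: 0xF3 = 11110011 → 4-byte char (#1). Advance 4.
Byte at offset 4: 0xEB = 11101011 → 3-byte char (#2). Advance 3.
Byte at offset 7: 0xE3 = 11100011 → 3-byte char (#3). Advance 3.
Byte at offset 10: 0xE3 = 11100011 → 3-byte char (#4). Advance 3.
Byte at offset 13: 0xE0 = 11100000 → 3-byte char (#5). Advance 3.
Byte at offset 16: 0xF0 = 11110000 → 4-byte char (#6). Advance 4.
Byte at offset 20: 0xF2 = 11110010 → 4-byte char (#7). Advance 4.
Byte at offset 24: 0xF1 = 11110001 → 4-byte char (#8). Advance 4.
Byte at offset 28: 0xDA = 11011010 → 2-byte char (#9). Advance 2.
Byte at offset 30: 0xE1 = 11100001 → 3-byte char (#10). Advance 3.
Byte at offset 33: 0xF0 = 11110000 → 4-byte char (#11). Advance 4.
Byte at offset 37: 0xEA = 11101010 → 3-byte char (#12). Advance 3.
Reached end at offset 40 after 12 code points.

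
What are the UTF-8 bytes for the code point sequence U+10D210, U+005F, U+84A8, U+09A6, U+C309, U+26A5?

F4 8D 88 90 5F E8 92 A8 E0 A6 A6 EC 8C 89 E2 9A A5

U+10D210: 4-byte form → F4 8D 88 90.
U+005F: 1-byte form → 5F.
U+84A8: 3-byte form → E8 92 A8.
U+09A6: 3-byte form → E0 A6 A6.
U+C309: 3-byte form → EC 8C 89.
U+26A5: 3-byte form → E2 9A A5.
Concatenated (17 bytes): F4 8D 88 90 5F E8 92 A8 E0 A6 A6 EC 8C 89 E2 9A A5.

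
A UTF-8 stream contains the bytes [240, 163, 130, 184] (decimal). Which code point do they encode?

Leading byte 0xF0 = 11110000 matches 11110xxx → 4-byte sequence.
Byte 1: 0xF0 = 11110000, payload 000 (3 bits).
Byte 2: 0xA3 = 10100011 (10xxxxxx ✓), payload 100011.
Byte 3: 0x82 = 10000010 (10xxxxxx ✓), payload 000010.
Byte 4: 0xB8 = 10111000 (10xxxxxx ✓), payload 111000.
Concatenate: 000100011000010111000 = 0x230B8 (21 bits → U+230B8).

U+230B8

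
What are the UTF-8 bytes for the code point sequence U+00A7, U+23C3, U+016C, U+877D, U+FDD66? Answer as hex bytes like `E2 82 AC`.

C2 A7 E2 8F 83 C5 AC E8 9D BD F3 BD B5 A6

U+00A7: 2-byte form → C2 A7.
U+23C3: 3-byte form → E2 8F 83.
U+016C: 2-byte form → C5 AC.
U+877D: 3-byte form → E8 9D BD.
U+FDD66: 4-byte form → F3 BD B5 A6.
Concatenated (14 bytes): C2 A7 E2 8F 83 C5 AC E8 9D BD F3 BD B5 A6.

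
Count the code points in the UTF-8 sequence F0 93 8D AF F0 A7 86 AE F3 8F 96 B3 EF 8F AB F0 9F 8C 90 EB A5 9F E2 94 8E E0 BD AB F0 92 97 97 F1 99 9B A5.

10

Byte at offset 0: 0xF0 = 11110000 → 4-byte char (#1). Advance 4.
Byte at offset 4: 0xF0 = 11110000 → 4-byte char (#2). Advance 4.
Byte at offset 8: 0xF3 = 11110011 → 4-byte char (#3). Advance 4.
Byte at offset 12: 0xEF = 11101111 → 3-byte char (#4). Advance 3.
Byte at offset 15: 0xF0 = 11110000 → 4-byte char (#5). Advance 4.
Byte at offset 19: 0xEB = 11101011 → 3-byte char (#6). Advance 3.
Byte at offset 22: 0xE2 = 11100010 → 3-byte char (#7). Advance 3.
Byte at offset 25: 0xE0 = 11100000 → 3-byte char (#8). Advance 3.
Byte at offset 28: 0xF0 = 11110000 → 4-byte char (#9). Advance 4.
Byte at offset 32: 0xF1 = 11110001 → 4-byte char (#10). Advance 4.
Reached end at offset 36 after 10 code points.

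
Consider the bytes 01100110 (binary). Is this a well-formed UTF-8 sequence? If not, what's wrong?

valid

Leading byte 0x66 = 01100110 → 1-byte form.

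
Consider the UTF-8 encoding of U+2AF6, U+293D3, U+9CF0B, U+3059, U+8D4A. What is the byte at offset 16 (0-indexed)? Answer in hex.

U+2AF6 → 3-byte form E2 AB B6 at offsets 0–2.
U+293D3 → 4-byte form F0 A9 8F 93 at offsets 3–6.
U+9CF0B → 4-byte form F2 9C BC 8B at offsets 7–10.
U+3059 → 3-byte form E3 81 99 at offsets 11–13.
U+8D4A → 3-byte form E8 B5 8A at offsets 14–16.
Offset 16 falls in char 5's range; it's byte 3 of E8 B5 8A = 0x8A.

0x8A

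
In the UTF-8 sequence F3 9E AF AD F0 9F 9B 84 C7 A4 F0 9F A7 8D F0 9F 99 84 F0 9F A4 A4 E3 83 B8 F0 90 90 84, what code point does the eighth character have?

U+10404

Offset 0: leading byte 0xF3 = 11110011 → 4-byte char #1 = F3 9E AF AD.
Offset 4: leading byte 0xF0 = 11110000 → 4-byte char #2 = F0 9F 9B 84.
Offset 8: leading byte 0xC7 = 11000111 → 2-byte char #3 = C7 A4.
Offset 10: leading byte 0xF0 = 11110000 → 4-byte char #4 = F0 9F A7 8D.
Offset 14: leading byte 0xF0 = 11110000 → 4-byte char #5 = F0 9F 99 84.
Offset 18: leading byte 0xF0 = 11110000 → 4-byte char #6 = F0 9F A4 A4.
Offset 22: leading byte 0xE3 = 11100011 → 3-byte char #7 = E3 83 B8.
Offset 25: leading byte 0xF0 = 11110000 → 4-byte char #8 = F0 90 90 84.
Leading byte 0xF0 = 11110000 matches 11110xxx → 4-byte sequence.
Byte 1: 0xF0 = 11110000, payload 000 (3 bits).
Byte 2: 0x90 = 10010000 (10xxxxxx ✓), payload 010000.
Byte 3: 0x90 = 10010000 (10xxxxxx ✓), payload 010000.
Byte 4: 0x84 = 10000100 (10xxxxxx ✓), payload 000100.
Concatenate: 000010000010000000100 = 0x10404 (21 bits → U+10404).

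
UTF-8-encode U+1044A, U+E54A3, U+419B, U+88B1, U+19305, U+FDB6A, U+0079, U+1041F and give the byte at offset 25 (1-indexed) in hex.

0x90

1-indexed offset 25 is 0-indexed offset 24.
U+1044A → 4-byte form F0 90 91 8A at offsets 0–3.
U+E54A3 → 4-byte form F3 A5 92 A3 at offsets 4–7.
U+419B → 3-byte form E4 86 9B at offsets 8–10.
U+88B1 → 3-byte form E8 A2 B1 at offsets 11–13.
U+19305 → 4-byte form F0 99 8C 85 at offsets 14–17.
U+FDB6A → 4-byte form F3 BD AD AA at offsets 18–21.
U+0079 → 1-byte form 79 at offsets 22–22.
U+1041F → 4-byte form F0 90 90 9F at offsets 23–26.
Offset 24 falls in char 8's range; it's byte 2 of F0 90 90 9F = 0x90.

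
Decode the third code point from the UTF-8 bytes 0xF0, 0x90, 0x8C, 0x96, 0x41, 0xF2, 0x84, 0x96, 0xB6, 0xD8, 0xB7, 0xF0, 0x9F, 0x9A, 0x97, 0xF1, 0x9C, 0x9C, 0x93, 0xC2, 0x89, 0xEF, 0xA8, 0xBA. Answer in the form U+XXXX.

U+845B6

Offset 0: leading byte 0xF0 = 11110000 → 4-byte char #1 = F0 90 8C 96.
Offset 4: leading byte 0x41 = 01000001 → 1-byte char #2 = 41.
Offset 5: leading byte 0xF2 = 11110010 → 4-byte char #3 = F2 84 96 B6.
Leading byte 0xF2 = 11110010 matches 11110xxx → 4-byte sequence.
Byte 1: 0xF2 = 11110010, payload 010 (3 bits).
Byte 2: 0x84 = 10000100 (10xxxxxx ✓), payload 000100.
Byte 3: 0x96 = 10010110 (10xxxxxx ✓), payload 010110.
Byte 4: 0xB6 = 10110110 (10xxxxxx ✓), payload 110110.
Concatenate: 010000100010110110110 = 0x845B6 (21 bits → U+845B6).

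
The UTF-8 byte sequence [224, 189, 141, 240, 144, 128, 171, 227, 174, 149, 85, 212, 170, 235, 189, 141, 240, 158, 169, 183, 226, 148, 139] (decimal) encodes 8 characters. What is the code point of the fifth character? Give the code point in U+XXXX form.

U+052A

Offset 0: leading byte 0xE0 = 11100000 → 3-byte char #1 = E0 BD 8D.
Offset 3: leading byte 0xF0 = 11110000 → 4-byte char #2 = F0 90 80 AB.
Offset 7: leading byte 0xE3 = 11100011 → 3-byte char #3 = E3 AE 95.
Offset 10: leading byte 0x55 = 01010101 → 1-byte char #4 = 55.
Offset 11: leading byte 0xD4 = 11010100 → 2-byte char #5 = D4 AA.
Leading byte 0xD4 = 11010100 matches 110xxxxx → 2-byte sequence.
Byte 1: 0xD4 = 11010100, payload 10100 (5 bits).
Byte 2: 0xAA = 10101010 (10xxxxxx ✓), payload 101010.
Concatenate: 10100101010 = 0x52A (11 bits → U+052A).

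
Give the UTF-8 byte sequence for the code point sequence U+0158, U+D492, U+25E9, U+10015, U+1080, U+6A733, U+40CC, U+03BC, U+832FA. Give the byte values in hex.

C5 98 ED 92 92 E2 97 A9 F0 90 80 95 E1 82 80 F1 AA 9C B3 E4 83 8C CE BC F2 83 8B BA

U+0158: 2-byte form → C5 98.
U+D492: 3-byte form → ED 92 92.
U+25E9: 3-byte form → E2 97 A9.
U+10015: 4-byte form → F0 90 80 95.
U+1080: 3-byte form → E1 82 80.
U+6A733: 4-byte form → F1 AA 9C B3.
U+40CC: 3-byte form → E4 83 8C.
U+03BC: 2-byte form → CE BC.
U+832FA: 4-byte form → F2 83 8B BA.
Concatenated (28 bytes): C5 98 ED 92 92 E2 97 A9 F0 90 80 95 E1 82 80 F1 AA 9C B3 E4 83 8C CE BC F2 83 8B BA.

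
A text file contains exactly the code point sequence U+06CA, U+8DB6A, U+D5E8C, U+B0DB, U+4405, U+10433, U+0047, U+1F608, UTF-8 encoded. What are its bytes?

U+06CA: 2-byte form → DB 8A.
U+8DB6A: 4-byte form → F2 8D AD AA.
U+D5E8C: 4-byte form → F3 95 BA 8C.
U+B0DB: 3-byte form → EB 83 9B.
U+4405: 3-byte form → E4 90 85.
U+10433: 4-byte form → F0 90 90 B3.
U+0047: 1-byte form → 47.
U+1F608: 4-byte form → F0 9F 98 88.
Concatenated (25 bytes): DB 8A F2 8D AD AA F3 95 BA 8C EB 83 9B E4 90 85 F0 90 90 B3 47 F0 9F 98 88.

DB 8A F2 8D AD AA F3 95 BA 8C EB 83 9B E4 90 85 F0 90 90 B3 47 F0 9F 98 88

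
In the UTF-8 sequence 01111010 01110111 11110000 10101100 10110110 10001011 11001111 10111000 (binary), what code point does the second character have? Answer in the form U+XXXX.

Offset 0: leading byte 0x7A = 01111010 → 1-byte char #1 = 7A.
Offset 1: leading byte 0x77 = 01110111 → 1-byte char #2 = 77.
Leading byte 0x77 = 01110111 matches 0xxxxxxx → 1-byte sequence.
Byte 1: 0x77 = 01110111, payload 1110111 (7 bits).
Concatenate: 1110111 = 0x77 (7 bits → U+0077).

U+0077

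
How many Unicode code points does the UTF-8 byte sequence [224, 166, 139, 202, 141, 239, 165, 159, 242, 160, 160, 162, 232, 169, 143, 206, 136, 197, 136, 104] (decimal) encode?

8

Byte at offset 0: 0xE0 = 11100000 → 3-byte char (#1). Advance 3.
Byte at offset 3: 0xCA = 11001010 → 2-byte char (#2). Advance 2.
Byte at offset 5: 0xEF = 11101111 → 3-byte char (#3). Advance 3.
Byte at offset 8: 0xF2 = 11110010 → 4-byte char (#4). Advance 4.
Byte at offset 12: 0xE8 = 11101000 → 3-byte char (#5). Advance 3.
Byte at offset 15: 0xCE = 11001110 → 2-byte char (#6). Advance 2.
Byte at offset 17: 0xC5 = 11000101 → 2-byte char (#7). Advance 2.
Byte at offset 19: 0x68 = 01101000 → 1-byte char (#8). Advance 1.
Reached end at offset 20 after 8 code points.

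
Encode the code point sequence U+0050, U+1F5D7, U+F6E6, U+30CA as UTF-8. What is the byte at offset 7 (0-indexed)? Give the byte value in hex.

0xA6

U+0050 → 1-byte form 50 at offsets 0–0.
U+1F5D7 → 4-byte form F0 9F 97 97 at offsets 1–4.
U+F6E6 → 3-byte form EF 9B A6 at offsets 5–7.
Offset 7 falls in char 3's range; it's byte 3 of EF 9B A6 = 0xA6.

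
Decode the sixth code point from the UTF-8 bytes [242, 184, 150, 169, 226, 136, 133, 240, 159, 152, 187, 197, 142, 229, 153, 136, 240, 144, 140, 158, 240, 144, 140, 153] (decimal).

Offset 0: leading byte 0xF2 = 11110010 → 4-byte char #1 = F2 B8 96 A9.
Offset 4: leading byte 0xE2 = 11100010 → 3-byte char #2 = E2 88 85.
Offset 7: leading byte 0xF0 = 11110000 → 4-byte char #3 = F0 9F 98 BB.
Offset 11: leading byte 0xC5 = 11000101 → 2-byte char #4 = C5 8E.
Offset 13: leading byte 0xE5 = 11100101 → 3-byte char #5 = E5 99 88.
Offset 16: leading byte 0xF0 = 11110000 → 4-byte char #6 = F0 90 8C 9E.
Leading byte 0xF0 = 11110000 matches 11110xxx → 4-byte sequence.
Byte 1: 0xF0 = 11110000, payload 000 (3 bits).
Byte 2: 0x90 = 10010000 (10xxxxxx ✓), payload 010000.
Byte 3: 0x8C = 10001100 (10xxxxxx ✓), payload 001100.
Byte 4: 0x9E = 10011110 (10xxxxxx ✓), payload 011110.
Concatenate: 000010000001100011110 = 0x1031E (21 bits → U+1031E).

U+1031E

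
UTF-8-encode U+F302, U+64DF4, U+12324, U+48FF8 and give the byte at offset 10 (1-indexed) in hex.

0x8C

1-indexed offset 10 is 0-indexed offset 9.
U+F302 → 3-byte form EF 8C 82 at offsets 0–2.
U+64DF4 → 4-byte form F1 A4 B7 B4 at offsets 3–6.
U+12324 → 4-byte form F0 92 8C A4 at offsets 7–10.
Offset 9 falls in char 3's range; it's byte 3 of F0 92 8C A4 = 0x8C.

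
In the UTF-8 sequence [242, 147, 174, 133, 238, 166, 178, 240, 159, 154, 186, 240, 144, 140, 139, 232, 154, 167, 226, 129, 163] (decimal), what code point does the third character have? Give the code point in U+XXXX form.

U+1F6BA

Offset 0: leading byte 0xF2 = 11110010 → 4-byte char #1 = F2 93 AE 85.
Offset 4: leading byte 0xEE = 11101110 → 3-byte char #2 = EE A6 B2.
Offset 7: leading byte 0xF0 = 11110000 → 4-byte char #3 = F0 9F 9A BA.
Leading byte 0xF0 = 11110000 matches 11110xxx → 4-byte sequence.
Byte 1: 0xF0 = 11110000, payload 000 (3 bits).
Byte 2: 0x9F = 10011111 (10xxxxxx ✓), payload 011111.
Byte 3: 0x9A = 10011010 (10xxxxxx ✓), payload 011010.
Byte 4: 0xBA = 10111010 (10xxxxxx ✓), payload 111010.
Concatenate: 000011111011010111010 = 0x1F6BA (21 bits → U+1F6BA).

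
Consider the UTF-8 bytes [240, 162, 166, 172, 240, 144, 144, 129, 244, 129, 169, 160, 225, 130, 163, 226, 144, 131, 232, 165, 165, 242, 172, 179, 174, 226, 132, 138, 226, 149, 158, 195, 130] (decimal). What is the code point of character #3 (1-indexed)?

U+101A60

Offset 0: leading byte 0xF0 = 11110000 → 4-byte char #1 = F0 A2 A6 AC.
Offset 4: leading byte 0xF0 = 11110000 → 4-byte char #2 = F0 90 90 81.
Offset 8: leading byte 0xF4 = 11110100 → 4-byte char #3 = F4 81 A9 A0.
Leading byte 0xF4 = 11110100 matches 11110xxx → 4-byte sequence.
Byte 1: 0xF4 = 11110100, payload 100 (3 bits).
Byte 2: 0x81 = 10000001 (10xxxxxx ✓), payload 000001.
Byte 3: 0xA9 = 10101001 (10xxxxxx ✓), payload 101001.
Byte 4: 0xA0 = 10100000 (10xxxxxx ✓), payload 100000.
Concatenate: 100000001101001100000 = 0x101A60 (21 bits → U+101A60).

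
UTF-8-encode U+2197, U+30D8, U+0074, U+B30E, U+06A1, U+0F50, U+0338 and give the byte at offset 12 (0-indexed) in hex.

0xE0

U+2197 → 3-byte form E2 86 97 at offsets 0–2.
U+30D8 → 3-byte form E3 83 98 at offsets 3–5.
U+0074 → 1-byte form 74 at offsets 6–6.
U+B30E → 3-byte form EB 8C 8E at offsets 7–9.
U+06A1 → 2-byte form DA A1 at offsets 10–11.
U+0F50 → 3-byte form E0 BD 90 at offsets 12–14.
Offset 12 falls in char 6's range; it's byte 1 of E0 BD 90 = 0xE0.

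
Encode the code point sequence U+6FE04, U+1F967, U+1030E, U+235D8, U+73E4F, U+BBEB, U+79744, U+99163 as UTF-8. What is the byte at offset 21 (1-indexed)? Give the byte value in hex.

1-indexed offset 21 is 0-indexed offset 20.
U+6FE04 → 4-byte form F1 AF B8 84 at offsets 0–3.
U+1F967 → 4-byte form F0 9F A5 A7 at offsets 4–7.
U+1030E → 4-byte form F0 90 8C 8E at offsets 8–11.
U+235D8 → 4-byte form F0 A3 97 98 at offsets 12–15.
U+73E4F → 4-byte form F1 B3 B9 8F at offsets 16–19.
U+BBEB → 3-byte form EB AF AB at offsets 20–22.
Offset 20 falls in char 6's range; it's byte 1 of EB AF AB = 0xEB.

0xEB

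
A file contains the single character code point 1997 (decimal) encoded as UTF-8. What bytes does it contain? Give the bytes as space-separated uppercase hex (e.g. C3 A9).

U+07CD = 0x7CD = 1997 decimal. In range U+0080–U+07FF → 2-byte form: 110xxxxx 10xxxxxx.
Binary (11 bits): 11111001101.
Split 5+6: 11111 | 001101.
Byte 1: 11011111 = 0xDF.
Byte 2: 10001101 = 0x8D.

DF 8D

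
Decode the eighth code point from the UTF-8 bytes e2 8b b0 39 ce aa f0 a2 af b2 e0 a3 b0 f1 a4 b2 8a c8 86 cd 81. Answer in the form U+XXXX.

U+0341

Offset 0: leading byte 0xE2 = 11100010 → 3-byte char #1 = E2 8B B0.
Offset 3: leading byte 0x39 = 00111001 → 1-byte char #2 = 39.
Offset 4: leading byte 0xCE = 11001110 → 2-byte char #3 = CE AA.
Offset 6: leading byte 0xF0 = 11110000 → 4-byte char #4 = F0 A2 AF B2.
Offset 10: leading byte 0xE0 = 11100000 → 3-byte char #5 = E0 A3 B0.
Offset 13: leading byte 0xF1 = 11110001 → 4-byte char #6 = F1 A4 B2 8A.
Offset 17: leading byte 0xC8 = 11001000 → 2-byte char #7 = C8 86.
Offset 19: leading byte 0xCD = 11001101 → 2-byte char #8 = CD 81.
Leading byte 0xCD = 11001101 matches 110xxxxx → 2-byte sequence.
Byte 1: 0xCD = 11001101, payload 01101 (5 bits).
Byte 2: 0x81 = 10000001 (10xxxxxx ✓), payload 000001.
Concatenate: 01101000001 = 0x341 (11 bits → U+0341).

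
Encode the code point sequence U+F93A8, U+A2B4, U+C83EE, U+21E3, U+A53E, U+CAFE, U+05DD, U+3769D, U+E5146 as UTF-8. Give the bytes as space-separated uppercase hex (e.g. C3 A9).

F3 B9 8E A8 EA 8A B4 F3 88 8F AE E2 87 A3 EA 94 BE EC AB BE D7 9D F0 B7 9A 9D F3 A5 85 86

U+F93A8: 4-byte form → F3 B9 8E A8.
U+A2B4: 3-byte form → EA 8A B4.
U+C83EE: 4-byte form → F3 88 8F AE.
U+21E3: 3-byte form → E2 87 A3.
U+A53E: 3-byte form → EA 94 BE.
U+CAFE: 3-byte form → EC AB BE.
U+05DD: 2-byte form → D7 9D.
U+3769D: 4-byte form → F0 B7 9A 9D.
U+E5146: 4-byte form → F3 A5 85 86.
Concatenated (30 bytes): F3 B9 8E A8 EA 8A B4 F3 88 8F AE E2 87 A3 EA 94 BE EC AB BE D7 9D F0 B7 9A 9D F3 A5 85 86.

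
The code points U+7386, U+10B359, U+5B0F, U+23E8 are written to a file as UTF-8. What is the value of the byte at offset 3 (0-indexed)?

U+7386 → 3-byte form E7 8E 86 at offsets 0–2.
U+10B359 → 4-byte form F4 8B 8D 99 at offsets 3–6.
Offset 3 falls in char 2's range; it's byte 1 of F4 8B 8D 99 = 0xF4.

0xF4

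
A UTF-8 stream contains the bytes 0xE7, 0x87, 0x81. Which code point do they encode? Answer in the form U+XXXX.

Leading byte 0xE7 = 11100111 matches 1110xxxx → 3-byte sequence.
Byte 1: 0xE7 = 11100111, payload 0111 (4 bits).
Byte 2: 0x87 = 10000111 (10xxxxxx ✓), payload 000111.
Byte 3: 0x81 = 10000001 (10xxxxxx ✓), payload 000001.
Concatenate: 0111000111000001 = 0x71C1 (16 bits → U+71C1).

U+71C1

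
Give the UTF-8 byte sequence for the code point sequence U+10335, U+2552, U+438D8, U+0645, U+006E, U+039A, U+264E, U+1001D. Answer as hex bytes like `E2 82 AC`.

U+10335: 4-byte form → F0 90 8C B5.
U+2552: 3-byte form → E2 95 92.
U+438D8: 4-byte form → F1 83 A3 98.
U+0645: 2-byte form → D9 85.
U+006E: 1-byte form → 6E.
U+039A: 2-byte form → CE 9A.
U+264E: 3-byte form → E2 99 8E.
U+1001D: 4-byte form → F0 90 80 9D.
Concatenated (23 bytes): F0 90 8C B5 E2 95 92 F1 83 A3 98 D9 85 6E CE 9A E2 99 8E F0 90 80 9D.

F0 90 8C B5 E2 95 92 F1 83 A3 98 D9 85 6E CE 9A E2 99 8E F0 90 80 9D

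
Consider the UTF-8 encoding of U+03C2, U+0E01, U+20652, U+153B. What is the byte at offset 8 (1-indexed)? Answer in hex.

0x99

1-indexed offset 8 is 0-indexed offset 7.
U+03C2 → 2-byte form CF 82 at offsets 0–1.
U+0E01 → 3-byte form E0 B8 81 at offsets 2–4.
U+20652 → 4-byte form F0 A0 99 92 at offsets 5–8.
Offset 7 falls in char 3's range; it's byte 3 of F0 A0 99 92 = 0x99.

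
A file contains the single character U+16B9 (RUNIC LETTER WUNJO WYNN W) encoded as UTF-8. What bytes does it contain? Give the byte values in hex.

U+16B9 = 0x16B9 = 5817 decimal. In range U+0800–U+FFFF → 3-byte form: 1110xxxx 10xxxxxx 10xxxxxx.
Binary (16 bits): 0001011010111001.
Split 4+6+6: 0001 | 011010 | 111001.
Byte 1: 11100001 = 0xE1.
Byte 2: 10011010 = 0x9A.
Byte 3: 10111001 = 0xB9.

E1 9A B9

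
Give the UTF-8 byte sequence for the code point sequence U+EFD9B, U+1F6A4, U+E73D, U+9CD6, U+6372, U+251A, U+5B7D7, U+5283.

U+EFD9B: 4-byte form → F3 AF B6 9B.
U+1F6A4: 4-byte form → F0 9F 9A A4.
U+E73D: 3-byte form → EE 9C BD.
U+9CD6: 3-byte form → E9 B3 96.
U+6372: 3-byte form → E6 8D B2.
U+251A: 3-byte form → E2 94 9A.
U+5B7D7: 4-byte form → F1 9B 9F 97.
U+5283: 3-byte form → E5 8A 83.
Concatenated (27 bytes): F3 AF B6 9B F0 9F 9A A4 EE 9C BD E9 B3 96 E6 8D B2 E2 94 9A F1 9B 9F 97 E5 8A 83.

F3 AF B6 9B F0 9F 9A A4 EE 9C BD E9 B3 96 E6 8D B2 E2 94 9A F1 9B 9F 97 E5 8A 83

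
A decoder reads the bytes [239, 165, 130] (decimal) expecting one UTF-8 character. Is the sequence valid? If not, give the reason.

Leading byte 0xEF = 11101111 → 3-byte form.
Continuation bytes 0xA5=10100101, 0x82=10000010 all match 10xxxxxx.
Decoded value 0xF942 is ≥ 0x800 (shortest form) and not a surrogate.

valid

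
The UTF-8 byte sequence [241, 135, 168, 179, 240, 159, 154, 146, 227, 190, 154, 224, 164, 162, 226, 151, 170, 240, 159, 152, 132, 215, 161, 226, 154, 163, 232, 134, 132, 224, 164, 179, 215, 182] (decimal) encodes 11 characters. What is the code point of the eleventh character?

Offset 0: leading byte 0xF1 = 11110001 → 4-byte char #1 = F1 87 A8 B3.
Offset 4: leading byte 0xF0 = 11110000 → 4-byte char #2 = F0 9F 9A 92.
Offset 8: leading byte 0xE3 = 11100011 → 3-byte char #3 = E3 BE 9A.
Offset 11: leading byte 0xE0 = 11100000 → 3-byte char #4 = E0 A4 A2.
Offset 14: leading byte 0xE2 = 11100010 → 3-byte char #5 = E2 97 AA.
Offset 17: leading byte 0xF0 = 11110000 → 4-byte char #6 = F0 9F 98 84.
Offset 21: leading byte 0xD7 = 11010111 → 2-byte char #7 = D7 A1.
Offset 23: leading byte 0xE2 = 11100010 → 3-byte char #8 = E2 9A A3.
Offset 26: leading byte 0xE8 = 11101000 → 3-byte char #9 = E8 86 84.
Offset 29: leading byte 0xE0 = 11100000 → 3-byte char #10 = E0 A4 B3.
Offset 32: leading byte 0xD7 = 11010111 → 2-byte char #11 = D7 B6.
Leading byte 0xD7 = 11010111 matches 110xxxxx → 2-byte sequence.
Byte 1: 0xD7 = 11010111, payload 10111 (5 bits).
Byte 2: 0xB6 = 10110110 (10xxxxxx ✓), payload 110110.
Concatenate: 10111110110 = 0x5F6 (11 bits → U+05F6).

U+05F6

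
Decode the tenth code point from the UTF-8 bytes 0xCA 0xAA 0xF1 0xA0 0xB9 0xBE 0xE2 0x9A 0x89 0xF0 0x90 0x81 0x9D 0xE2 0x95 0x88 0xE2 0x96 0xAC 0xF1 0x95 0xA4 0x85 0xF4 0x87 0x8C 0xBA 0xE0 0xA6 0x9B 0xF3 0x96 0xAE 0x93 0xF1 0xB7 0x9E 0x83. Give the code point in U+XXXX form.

U+D6B93

Offset 0: leading byte 0xCA = 11001010 → 2-byte char #1 = CA AA.
Offset 2: leading byte 0xF1 = 11110001 → 4-byte char #2 = F1 A0 B9 BE.
Offset 6: leading byte 0xE2 = 11100010 → 3-byte char #3 = E2 9A 89.
Offset 9: leading byte 0xF0 = 11110000 → 4-byte char #4 = F0 90 81 9D.
Offset 13: leading byte 0xE2 = 11100010 → 3-byte char #5 = E2 95 88.
Offset 16: leading byte 0xE2 = 11100010 → 3-byte char #6 = E2 96 AC.
Offset 19: leading byte 0xF1 = 11110001 → 4-byte char #7 = F1 95 A4 85.
Offset 23: leading byte 0xF4 = 11110100 → 4-byte char #8 = F4 87 8C BA.
Offset 27: leading byte 0xE0 = 11100000 → 3-byte char #9 = E0 A6 9B.
Offset 30: leading byte 0xF3 = 11110011 → 4-byte char #10 = F3 96 AE 93.
Leading byte 0xF3 = 11110011 matches 11110xxx → 4-byte sequence.
Byte 1: 0xF3 = 11110011, payload 011 (3 bits).
Byte 2: 0x96 = 10010110 (10xxxxxx ✓), payload 010110.
Byte 3: 0xAE = 10101110 (10xxxxxx ✓), payload 101110.
Byte 4: 0x93 = 10010011 (10xxxxxx ✓), payload 010011.
Concatenate: 011010110101110010011 = 0xD6B93 (21 bits → U+D6B93).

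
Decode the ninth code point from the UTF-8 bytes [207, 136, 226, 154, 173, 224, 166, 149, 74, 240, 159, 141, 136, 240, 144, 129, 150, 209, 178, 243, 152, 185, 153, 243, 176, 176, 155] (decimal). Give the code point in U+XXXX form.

Offset 0: leading byte 0xCF = 11001111 → 2-byte char #1 = CF 88.
Offset 2: leading byte 0xE2 = 11100010 → 3-byte char #2 = E2 9A AD.
Offset 5: leading byte 0xE0 = 11100000 → 3-byte char #3 = E0 A6 95.
Offset 8: leading byte 0x4A = 01001010 → 1-byte char #4 = 4A.
Offset 9: leading byte 0xF0 = 11110000 → 4-byte char #5 = F0 9F 8D 88.
Offset 13: leading byte 0xF0 = 11110000 → 4-byte char #6 = F0 90 81 96.
Offset 17: leading byte 0xD1 = 11010001 → 2-byte char #7 = D1 B2.
Offset 19: leading byte 0xF3 = 11110011 → 4-byte char #8 = F3 98 B9 99.
Offset 23: leading byte 0xF3 = 11110011 → 4-byte char #9 = F3 B0 B0 9B.
Leading byte 0xF3 = 11110011 matches 11110xxx → 4-byte sequence.
Byte 1: 0xF3 = 11110011, payload 011 (3 bits).
Byte 2: 0xB0 = 10110000 (10xxxxxx ✓), payload 110000.
Byte 3: 0xB0 = 10110000 (10xxxxxx ✓), payload 110000.
Byte 4: 0x9B = 10011011 (10xxxxxx ✓), payload 011011.
Concatenate: 011110000110000011011 = 0xF0C1B (21 bits → U+F0C1B).

U+F0C1B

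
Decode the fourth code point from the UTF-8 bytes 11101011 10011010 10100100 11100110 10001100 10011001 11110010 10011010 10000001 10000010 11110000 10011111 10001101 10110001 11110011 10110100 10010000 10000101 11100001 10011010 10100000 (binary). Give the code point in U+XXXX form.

U+1F371

Offset 0: leading byte 0xEB = 11101011 → 3-byte char #1 = EB 9A A4.
Offset 3: leading byte 0xE6 = 11100110 → 3-byte char #2 = E6 8C 99.
Offset 6: leading byte 0xF2 = 11110010 → 4-byte char #3 = F2 9A 81 82.
Offset 10: leading byte 0xF0 = 11110000 → 4-byte char #4 = F0 9F 8D B1.
Leading byte 0xF0 = 11110000 matches 11110xxx → 4-byte sequence.
Byte 1: 0xF0 = 11110000, payload 000 (3 bits).
Byte 2: 0x9F = 10011111 (10xxxxxx ✓), payload 011111.
Byte 3: 0x8D = 10001101 (10xxxxxx ✓), payload 001101.
Byte 4: 0xB1 = 10110001 (10xxxxxx ✓), payload 110001.
Concatenate: 000011111001101110001 = 0x1F371 (21 bits → U+1F371).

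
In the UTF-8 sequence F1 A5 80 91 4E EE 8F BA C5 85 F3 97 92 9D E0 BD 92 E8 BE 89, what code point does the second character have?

U+004E

Offset 0: leading byte 0xF1 = 11110001 → 4-byte char #1 = F1 A5 80 91.
Offset 4: leading byte 0x4E = 01001110 → 1-byte char #2 = 4E.
Leading byte 0x4E = 01001110 matches 0xxxxxxx → 1-byte sequence.
Byte 1: 0x4E = 01001110, payload 1001110 (7 bits).
Concatenate: 1001110 = 0x4E (7 bits → U+004E).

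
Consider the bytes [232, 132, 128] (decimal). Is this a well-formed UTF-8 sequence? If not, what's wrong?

Leading byte 0xE8 = 11101000 → 3-byte form.
Continuation bytes 0x84=10000100, 0x80=10000000 all match 10xxxxxx.
Decoded value 0x8100 is ≥ 0x800 (shortest form) and not a surrogate.

valid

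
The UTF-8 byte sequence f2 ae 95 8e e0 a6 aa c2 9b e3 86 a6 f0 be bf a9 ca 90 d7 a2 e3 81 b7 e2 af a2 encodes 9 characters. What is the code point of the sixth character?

Offset 0: leading byte 0xF2 = 11110010 → 4-byte char #1 = F2 AE 95 8E.
Offset 4: leading byte 0xE0 = 11100000 → 3-byte char #2 = E0 A6 AA.
Offset 7: leading byte 0xC2 = 11000010 → 2-byte char #3 = C2 9B.
Offset 9: leading byte 0xE3 = 11100011 → 3-byte char #4 = E3 86 A6.
Offset 12: leading byte 0xF0 = 11110000 → 4-byte char #5 = F0 BE BF A9.
Offset 16: leading byte 0xCA = 11001010 → 2-byte char #6 = CA 90.
Leading byte 0xCA = 11001010 matches 110xxxxx → 2-byte sequence.
Byte 1: 0xCA = 11001010, payload 01010 (5 bits).
Byte 2: 0x90 = 10010000 (10xxxxxx ✓), payload 010000.
Concatenate: 01010010000 = 0x290 (11 bits → U+0290).

U+0290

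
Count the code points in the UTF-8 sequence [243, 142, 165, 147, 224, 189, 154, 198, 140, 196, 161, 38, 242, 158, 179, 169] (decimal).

Byte at offset 0: 0xF3 = 11110011 → 4-byte char (#1). Advance 4.
Byte at offset 4: 0xE0 = 11100000 → 3-byte char (#2). Advance 3.
Byte at offset 7: 0xC6 = 11000110 → 2-byte char (#3). Advance 2.
Byte at offset 9: 0xC4 = 11000100 → 2-byte char (#4). Advance 2.
Byte at offset 11: 0x26 = 00100110 → 1-byte char (#5). Advance 1.
Byte at offset 12: 0xF2 = 11110010 → 4-byte char (#6). Advance 4.
Reached end at offset 16 after 6 code points.

6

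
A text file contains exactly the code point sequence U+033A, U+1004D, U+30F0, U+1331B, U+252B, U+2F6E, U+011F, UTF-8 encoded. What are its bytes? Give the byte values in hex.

CC BA F0 90 81 8D E3 83 B0 F0 93 8C 9B E2 94 AB E2 BD AE C4 9F

U+033A: 2-byte form → CC BA.
U+1004D: 4-byte form → F0 90 81 8D.
U+30F0: 3-byte form → E3 83 B0.
U+1331B: 4-byte form → F0 93 8C 9B.
U+252B: 3-byte form → E2 94 AB.
U+2F6E: 3-byte form → E2 BD AE.
U+011F: 2-byte form → C4 9F.
Concatenated (21 bytes): CC BA F0 90 81 8D E3 83 B0 F0 93 8C 9B E2 94 AB E2 BD AE C4 9F.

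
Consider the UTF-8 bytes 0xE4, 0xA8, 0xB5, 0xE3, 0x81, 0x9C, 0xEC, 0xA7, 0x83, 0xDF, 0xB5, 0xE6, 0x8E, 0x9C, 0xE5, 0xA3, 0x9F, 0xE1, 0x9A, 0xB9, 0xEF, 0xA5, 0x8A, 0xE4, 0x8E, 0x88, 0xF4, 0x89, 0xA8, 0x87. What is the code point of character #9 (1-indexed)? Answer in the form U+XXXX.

Offset 0: leading byte 0xE4 = 11100100 → 3-byte char #1 = E4 A8 B5.
Offset 3: leading byte 0xE3 = 11100011 → 3-byte char #2 = E3 81 9C.
Offset 6: leading byte 0xEC = 11101100 → 3-byte char #3 = EC A7 83.
Offset 9: leading byte 0xDF = 11011111 → 2-byte char #4 = DF B5.
Offset 11: leading byte 0xE6 = 11100110 → 3-byte char #5 = E6 8E 9C.
Offset 14: leading byte 0xE5 = 11100101 → 3-byte char #6 = E5 A3 9F.
Offset 17: leading byte 0xE1 = 11100001 → 3-byte char #7 = E1 9A B9.
Offset 20: leading byte 0xEF = 11101111 → 3-byte char #8 = EF A5 8A.
Offset 23: leading byte 0xE4 = 11100100 → 3-byte char #9 = E4 8E 88.
Leading byte 0xE4 = 11100100 matches 1110xxxx → 3-byte sequence.
Byte 1: 0xE4 = 11100100, payload 0100 (4 bits).
Byte 2: 0x8E = 10001110 (10xxxxxx ✓), payload 001110.
Byte 3: 0x88 = 10001000 (10xxxxxx ✓), payload 001000.
Concatenate: 0100001110001000 = 0x4388 (16 bits → U+4388).

U+4388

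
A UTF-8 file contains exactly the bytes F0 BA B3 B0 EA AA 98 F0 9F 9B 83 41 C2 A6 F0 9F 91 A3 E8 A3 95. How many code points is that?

Byte at offset 0: 0xF0 = 11110000 → 4-byte char (#1). Advance 4.
Byte at offset 4: 0xEA = 11101010 → 3-byte char (#2). Advance 3.
Byte at offset 7: 0xF0 = 11110000 → 4-byte char (#3). Advance 4.
Byte at offset 11: 0x41 = 01000001 → 1-byte char (#4). Advance 1.
Byte at offset 12: 0xC2 = 11000010 → 2-byte char (#5). Advance 2.
Byte at offset 14: 0xF0 = 11110000 → 4-byte char (#6). Advance 4.
Byte at offset 18: 0xE8 = 11101000 → 3-byte char (#7). Advance 3.
Reached end at offset 21 after 7 code points.

7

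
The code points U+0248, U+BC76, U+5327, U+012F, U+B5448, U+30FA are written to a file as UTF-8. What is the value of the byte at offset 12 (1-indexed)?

1-indexed offset 12 is 0-indexed offset 11.
U+0248 → 2-byte form C9 88 at offsets 0–1.
U+BC76 → 3-byte form EB B1 B6 at offsets 2–4.
U+5327 → 3-byte form E5 8C A7 at offsets 5–7.
U+012F → 2-byte form C4 AF at offsets 8–9.
U+B5448 → 4-byte form F2 B5 91 88 at offsets 10–13.
Offset 11 falls in char 5's range; it's byte 2 of F2 B5 91 88 = 0xB5.

0xB5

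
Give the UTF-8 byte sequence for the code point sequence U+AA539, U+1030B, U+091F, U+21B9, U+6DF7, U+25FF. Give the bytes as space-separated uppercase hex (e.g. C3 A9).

F2 AA 94 B9 F0 90 8C 8B E0 A4 9F E2 86 B9 E6 B7 B7 E2 97 BF

U+AA539: 4-byte form → F2 AA 94 B9.
U+1030B: 4-byte form → F0 90 8C 8B.
U+091F: 3-byte form → E0 A4 9F.
U+21B9: 3-byte form → E2 86 B9.
U+6DF7: 3-byte form → E6 B7 B7.
U+25FF: 3-byte form → E2 97 BF.
Concatenated (20 bytes): F2 AA 94 B9 F0 90 8C 8B E0 A4 9F E2 86 B9 E6 B7 B7 E2 97 BF.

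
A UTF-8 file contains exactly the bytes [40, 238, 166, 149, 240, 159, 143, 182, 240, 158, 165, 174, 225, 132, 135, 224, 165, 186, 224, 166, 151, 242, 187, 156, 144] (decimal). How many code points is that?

Byte at offset 0: 0x28 = 00101000 → 1-byte char (#1). Advance 1.
Byte at offset 1: 0xEE = 11101110 → 3-byte char (#2). Advance 3.
Byte at offset 4: 0xF0 = 11110000 → 4-byte char (#3). Advance 4.
Byte at offset 8: 0xF0 = 11110000 → 4-byte char (#4). Advance 4.
Byte at offset 12: 0xE1 = 11100001 → 3-byte char (#5). Advance 3.
Byte at offset 15: 0xE0 = 11100000 → 3-byte char (#6). Advance 3.
Byte at offset 18: 0xE0 = 11100000 → 3-byte char (#7). Advance 3.
Byte at offset 21: 0xF2 = 11110010 → 4-byte char (#8). Advance 4.
Reached end at offset 25 after 8 code points.

8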